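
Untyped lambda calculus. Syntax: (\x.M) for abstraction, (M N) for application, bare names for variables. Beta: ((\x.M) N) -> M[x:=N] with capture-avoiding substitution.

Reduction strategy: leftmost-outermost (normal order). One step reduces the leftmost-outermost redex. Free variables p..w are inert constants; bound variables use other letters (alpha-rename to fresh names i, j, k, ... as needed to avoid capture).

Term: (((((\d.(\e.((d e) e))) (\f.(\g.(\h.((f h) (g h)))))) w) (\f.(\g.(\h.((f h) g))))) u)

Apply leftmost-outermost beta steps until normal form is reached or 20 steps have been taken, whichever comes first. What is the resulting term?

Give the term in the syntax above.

Step 0: (((((\d.(\e.((d e) e))) (\f.(\g.(\h.((f h) (g h)))))) w) (\f.(\g.(\h.((f h) g))))) u)
Step 1: ((((\e.(((\f.(\g.(\h.((f h) (g h))))) e) e)) w) (\f.(\g.(\h.((f h) g))))) u)
Step 2: (((((\f.(\g.(\h.((f h) (g h))))) w) w) (\f.(\g.(\h.((f h) g))))) u)
Step 3: ((((\g.(\h.((w h) (g h)))) w) (\f.(\g.(\h.((f h) g))))) u)
Step 4: (((\h.((w h) (w h))) (\f.(\g.(\h.((f h) g))))) u)
Step 5: (((w (\f.(\g.(\h.((f h) g))))) (w (\f.(\g.(\h.((f h) g)))))) u)

Answer: (((w (\f.(\g.(\h.((f h) g))))) (w (\f.(\g.(\h.((f h) g)))))) u)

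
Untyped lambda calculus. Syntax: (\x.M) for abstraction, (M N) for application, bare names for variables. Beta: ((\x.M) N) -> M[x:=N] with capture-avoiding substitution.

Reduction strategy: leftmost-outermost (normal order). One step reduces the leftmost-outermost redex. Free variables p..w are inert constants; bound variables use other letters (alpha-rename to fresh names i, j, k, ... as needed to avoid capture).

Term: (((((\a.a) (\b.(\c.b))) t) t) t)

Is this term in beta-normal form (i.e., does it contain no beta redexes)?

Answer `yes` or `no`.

Answer: no

Derivation:
Term: (((((\a.a) (\b.(\c.b))) t) t) t)
Found 1 beta redex(es).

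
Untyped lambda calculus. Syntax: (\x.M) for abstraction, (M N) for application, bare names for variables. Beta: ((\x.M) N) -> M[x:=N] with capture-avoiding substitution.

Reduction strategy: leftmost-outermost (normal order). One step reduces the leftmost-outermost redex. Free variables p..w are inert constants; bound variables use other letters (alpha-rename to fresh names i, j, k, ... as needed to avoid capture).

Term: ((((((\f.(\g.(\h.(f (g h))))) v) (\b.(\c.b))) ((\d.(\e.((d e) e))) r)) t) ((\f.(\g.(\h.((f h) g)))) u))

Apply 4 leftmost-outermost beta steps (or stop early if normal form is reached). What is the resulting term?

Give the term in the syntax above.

Answer: (((v (\c.((\d.(\e.((d e) e))) r))) t) ((\f.(\g.(\h.((f h) g)))) u))

Derivation:
Step 0: ((((((\f.(\g.(\h.(f (g h))))) v) (\b.(\c.b))) ((\d.(\e.((d e) e))) r)) t) ((\f.(\g.(\h.((f h) g)))) u))
Step 1: (((((\g.(\h.(v (g h)))) (\b.(\c.b))) ((\d.(\e.((d e) e))) r)) t) ((\f.(\g.(\h.((f h) g)))) u))
Step 2: ((((\h.(v ((\b.(\c.b)) h))) ((\d.(\e.((d e) e))) r)) t) ((\f.(\g.(\h.((f h) g)))) u))
Step 3: (((v ((\b.(\c.b)) ((\d.(\e.((d e) e))) r))) t) ((\f.(\g.(\h.((f h) g)))) u))
Step 4: (((v (\c.((\d.(\e.((d e) e))) r))) t) ((\f.(\g.(\h.((f h) g)))) u))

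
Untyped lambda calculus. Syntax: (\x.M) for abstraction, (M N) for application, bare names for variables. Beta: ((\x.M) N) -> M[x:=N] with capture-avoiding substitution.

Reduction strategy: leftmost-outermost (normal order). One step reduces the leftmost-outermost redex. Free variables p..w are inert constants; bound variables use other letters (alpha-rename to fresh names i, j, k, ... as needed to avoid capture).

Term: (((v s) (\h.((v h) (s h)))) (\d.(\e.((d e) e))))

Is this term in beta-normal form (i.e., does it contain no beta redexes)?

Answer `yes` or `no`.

Term: (((v s) (\h.((v h) (s h)))) (\d.(\e.((d e) e))))
No beta redexes found.

Answer: yes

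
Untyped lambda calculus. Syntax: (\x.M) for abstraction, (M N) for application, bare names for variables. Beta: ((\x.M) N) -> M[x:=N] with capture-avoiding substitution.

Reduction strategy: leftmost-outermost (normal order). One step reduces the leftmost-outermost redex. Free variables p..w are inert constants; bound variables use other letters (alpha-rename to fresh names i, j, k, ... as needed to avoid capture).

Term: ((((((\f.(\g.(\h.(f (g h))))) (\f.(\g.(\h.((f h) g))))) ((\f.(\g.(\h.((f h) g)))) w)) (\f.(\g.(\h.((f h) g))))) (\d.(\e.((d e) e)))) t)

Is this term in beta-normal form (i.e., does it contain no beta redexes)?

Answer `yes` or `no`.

Term: ((((((\f.(\g.(\h.(f (g h))))) (\f.(\g.(\h.((f h) g))))) ((\f.(\g.(\h.((f h) g)))) w)) (\f.(\g.(\h.((f h) g))))) (\d.(\e.((d e) e)))) t)
Found 2 beta redex(es).

Answer: no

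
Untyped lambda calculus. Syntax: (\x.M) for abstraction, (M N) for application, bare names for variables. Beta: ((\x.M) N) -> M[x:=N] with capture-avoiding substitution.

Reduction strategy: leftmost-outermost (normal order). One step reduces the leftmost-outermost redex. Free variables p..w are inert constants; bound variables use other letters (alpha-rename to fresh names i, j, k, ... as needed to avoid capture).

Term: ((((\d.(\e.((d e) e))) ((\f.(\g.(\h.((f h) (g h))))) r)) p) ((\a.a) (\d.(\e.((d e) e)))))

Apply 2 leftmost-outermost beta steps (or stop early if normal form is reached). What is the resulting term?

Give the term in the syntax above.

Step 0: ((((\d.(\e.((d e) e))) ((\f.(\g.(\h.((f h) (g h))))) r)) p) ((\a.a) (\d.(\e.((d e) e)))))
Step 1: (((\e.((((\f.(\g.(\h.((f h) (g h))))) r) e) e)) p) ((\a.a) (\d.(\e.((d e) e)))))
Step 2: (((((\f.(\g.(\h.((f h) (g h))))) r) p) p) ((\a.a) (\d.(\e.((d e) e)))))

Answer: (((((\f.(\g.(\h.((f h) (g h))))) r) p) p) ((\a.a) (\d.(\e.((d e) e)))))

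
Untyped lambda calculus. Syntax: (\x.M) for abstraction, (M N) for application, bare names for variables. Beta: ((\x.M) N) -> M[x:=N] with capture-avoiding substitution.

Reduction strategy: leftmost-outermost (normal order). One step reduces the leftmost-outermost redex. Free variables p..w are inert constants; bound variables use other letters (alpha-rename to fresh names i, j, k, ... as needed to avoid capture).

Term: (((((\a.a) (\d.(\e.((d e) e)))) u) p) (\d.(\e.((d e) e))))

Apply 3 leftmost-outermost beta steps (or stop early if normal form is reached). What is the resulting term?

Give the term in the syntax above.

Step 0: (((((\a.a) (\d.(\e.((d e) e)))) u) p) (\d.(\e.((d e) e))))
Step 1: ((((\d.(\e.((d e) e))) u) p) (\d.(\e.((d e) e))))
Step 2: (((\e.((u e) e)) p) (\d.(\e.((d e) e))))
Step 3: (((u p) p) (\d.(\e.((d e) e))))

Answer: (((u p) p) (\d.(\e.((d e) e))))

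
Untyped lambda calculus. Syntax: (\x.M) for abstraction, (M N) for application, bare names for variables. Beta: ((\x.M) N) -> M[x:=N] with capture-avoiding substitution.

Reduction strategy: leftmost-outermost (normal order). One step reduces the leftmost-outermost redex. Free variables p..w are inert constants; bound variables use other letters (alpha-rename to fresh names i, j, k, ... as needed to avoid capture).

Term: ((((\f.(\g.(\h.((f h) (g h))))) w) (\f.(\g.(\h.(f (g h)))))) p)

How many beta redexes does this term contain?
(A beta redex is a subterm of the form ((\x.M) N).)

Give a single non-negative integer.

Term: ((((\f.(\g.(\h.((f h) (g h))))) w) (\f.(\g.(\h.(f (g h)))))) p)
  Redex: ((\f.(\g.(\h.((f h) (g h))))) w)
Total redexes: 1

Answer: 1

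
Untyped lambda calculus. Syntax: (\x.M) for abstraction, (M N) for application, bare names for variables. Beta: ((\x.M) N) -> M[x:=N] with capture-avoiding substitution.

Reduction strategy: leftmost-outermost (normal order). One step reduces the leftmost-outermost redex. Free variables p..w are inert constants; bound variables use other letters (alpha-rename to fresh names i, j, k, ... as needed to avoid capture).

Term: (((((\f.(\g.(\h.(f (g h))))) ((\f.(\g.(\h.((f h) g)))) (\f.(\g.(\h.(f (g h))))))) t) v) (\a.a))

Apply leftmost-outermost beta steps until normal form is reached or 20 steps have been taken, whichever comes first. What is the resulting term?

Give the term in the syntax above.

Step 0: (((((\f.(\g.(\h.(f (g h))))) ((\f.(\g.(\h.((f h) g)))) (\f.(\g.(\h.(f (g h))))))) t) v) (\a.a))
Step 1: ((((\g.(\h.(((\f.(\g.(\h.((f h) g)))) (\f.(\g.(\h.(f (g h)))))) (g h)))) t) v) (\a.a))
Step 2: (((\h.(((\f.(\g.(\h.((f h) g)))) (\f.(\g.(\h.(f (g h)))))) (t h))) v) (\a.a))
Step 3: ((((\f.(\g.(\h.((f h) g)))) (\f.(\g.(\h.(f (g h)))))) (t v)) (\a.a))
Step 4: (((\g.(\h.(((\f.(\g.(\h.(f (g h))))) h) g))) (t v)) (\a.a))
Step 5: ((\h.(((\f.(\g.(\h.(f (g h))))) h) (t v))) (\a.a))
Step 6: (((\f.(\g.(\h.(f (g h))))) (\a.a)) (t v))
Step 7: ((\g.(\h.((\a.a) (g h)))) (t v))
Step 8: (\h.((\a.a) ((t v) h)))
Step 9: (\h.((t v) h))

Answer: (\h.((t v) h))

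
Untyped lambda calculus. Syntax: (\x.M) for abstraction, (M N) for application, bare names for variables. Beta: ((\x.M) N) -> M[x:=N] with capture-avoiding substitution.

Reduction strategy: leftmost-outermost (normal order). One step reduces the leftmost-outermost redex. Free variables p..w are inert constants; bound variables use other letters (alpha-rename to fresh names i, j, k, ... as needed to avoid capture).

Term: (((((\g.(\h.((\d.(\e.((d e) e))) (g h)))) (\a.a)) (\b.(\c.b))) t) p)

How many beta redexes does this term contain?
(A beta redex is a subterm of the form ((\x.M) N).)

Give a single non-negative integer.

Answer: 2

Derivation:
Term: (((((\g.(\h.((\d.(\e.((d e) e))) (g h)))) (\a.a)) (\b.(\c.b))) t) p)
  Redex: ((\g.(\h.((\d.(\e.((d e) e))) (g h)))) (\a.a))
  Redex: ((\d.(\e.((d e) e))) (g h))
Total redexes: 2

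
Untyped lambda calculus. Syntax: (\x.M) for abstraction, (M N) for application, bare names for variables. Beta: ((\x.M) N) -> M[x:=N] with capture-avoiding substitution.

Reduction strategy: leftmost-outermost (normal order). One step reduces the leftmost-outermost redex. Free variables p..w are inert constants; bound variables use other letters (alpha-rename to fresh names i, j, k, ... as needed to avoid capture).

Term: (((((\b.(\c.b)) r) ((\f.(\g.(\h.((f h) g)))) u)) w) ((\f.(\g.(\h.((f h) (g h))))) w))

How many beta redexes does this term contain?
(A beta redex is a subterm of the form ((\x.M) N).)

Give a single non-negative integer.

Answer: 3

Derivation:
Term: (((((\b.(\c.b)) r) ((\f.(\g.(\h.((f h) g)))) u)) w) ((\f.(\g.(\h.((f h) (g h))))) w))
  Redex: ((\b.(\c.b)) r)
  Redex: ((\f.(\g.(\h.((f h) g)))) u)
  Redex: ((\f.(\g.(\h.((f h) (g h))))) w)
Total redexes: 3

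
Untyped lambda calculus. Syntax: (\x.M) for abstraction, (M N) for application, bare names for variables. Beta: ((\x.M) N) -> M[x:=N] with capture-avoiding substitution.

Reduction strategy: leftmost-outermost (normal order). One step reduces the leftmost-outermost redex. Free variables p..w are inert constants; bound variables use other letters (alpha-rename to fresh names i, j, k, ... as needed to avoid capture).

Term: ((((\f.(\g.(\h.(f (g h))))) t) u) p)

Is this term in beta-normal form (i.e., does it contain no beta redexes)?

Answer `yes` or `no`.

Term: ((((\f.(\g.(\h.(f (g h))))) t) u) p)
Found 1 beta redex(es).

Answer: no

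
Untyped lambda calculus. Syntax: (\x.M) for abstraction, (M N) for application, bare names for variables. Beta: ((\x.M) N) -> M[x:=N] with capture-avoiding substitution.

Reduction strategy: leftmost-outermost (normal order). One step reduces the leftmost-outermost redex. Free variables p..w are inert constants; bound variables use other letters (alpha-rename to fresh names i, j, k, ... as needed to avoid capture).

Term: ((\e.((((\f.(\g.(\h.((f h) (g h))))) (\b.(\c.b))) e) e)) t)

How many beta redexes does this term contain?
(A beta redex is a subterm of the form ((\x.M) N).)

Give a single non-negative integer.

Answer: 2

Derivation:
Term: ((\e.((((\f.(\g.(\h.((f h) (g h))))) (\b.(\c.b))) e) e)) t)
  Redex: ((\e.((((\f.(\g.(\h.((f h) (g h))))) (\b.(\c.b))) e) e)) t)
  Redex: ((\f.(\g.(\h.((f h) (g h))))) (\b.(\c.b)))
Total redexes: 2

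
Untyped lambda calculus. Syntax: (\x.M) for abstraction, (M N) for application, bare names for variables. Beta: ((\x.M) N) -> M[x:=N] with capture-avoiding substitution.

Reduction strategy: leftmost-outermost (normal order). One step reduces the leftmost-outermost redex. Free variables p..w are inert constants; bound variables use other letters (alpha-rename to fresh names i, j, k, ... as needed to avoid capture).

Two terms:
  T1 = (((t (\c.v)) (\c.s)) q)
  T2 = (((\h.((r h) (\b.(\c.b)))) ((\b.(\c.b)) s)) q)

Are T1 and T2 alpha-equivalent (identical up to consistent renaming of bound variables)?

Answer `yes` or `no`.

Answer: no

Derivation:
Term 1: (((t (\c.v)) (\c.s)) q)
Term 2: (((\h.((r h) (\b.(\c.b)))) ((\b.(\c.b)) s)) q)
Alpha-equivalence: compare structure up to binder renaming.
Result: False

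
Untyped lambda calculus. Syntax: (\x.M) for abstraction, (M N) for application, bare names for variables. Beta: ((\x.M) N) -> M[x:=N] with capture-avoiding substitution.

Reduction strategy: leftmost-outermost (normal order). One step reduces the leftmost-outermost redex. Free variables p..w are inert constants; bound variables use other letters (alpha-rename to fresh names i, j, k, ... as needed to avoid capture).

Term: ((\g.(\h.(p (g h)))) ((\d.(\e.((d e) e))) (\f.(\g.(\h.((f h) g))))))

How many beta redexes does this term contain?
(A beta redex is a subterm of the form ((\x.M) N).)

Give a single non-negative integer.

Term: ((\g.(\h.(p (g h)))) ((\d.(\e.((d e) e))) (\f.(\g.(\h.((f h) g))))))
  Redex: ((\g.(\h.(p (g h)))) ((\d.(\e.((d e) e))) (\f.(\g.(\h.((f h) g))))))
  Redex: ((\d.(\e.((d e) e))) (\f.(\g.(\h.((f h) g)))))
Total redexes: 2

Answer: 2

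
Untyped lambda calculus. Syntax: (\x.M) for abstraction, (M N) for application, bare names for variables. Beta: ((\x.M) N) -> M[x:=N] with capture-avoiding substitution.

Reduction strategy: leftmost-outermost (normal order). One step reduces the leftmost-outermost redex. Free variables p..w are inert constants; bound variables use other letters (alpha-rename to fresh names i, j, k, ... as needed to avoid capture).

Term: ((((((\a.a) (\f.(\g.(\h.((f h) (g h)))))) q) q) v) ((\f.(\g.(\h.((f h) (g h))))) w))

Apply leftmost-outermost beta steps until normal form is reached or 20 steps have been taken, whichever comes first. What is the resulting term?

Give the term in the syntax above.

Step 0: ((((((\a.a) (\f.(\g.(\h.((f h) (g h)))))) q) q) v) ((\f.(\g.(\h.((f h) (g h))))) w))
Step 1: (((((\f.(\g.(\h.((f h) (g h))))) q) q) v) ((\f.(\g.(\h.((f h) (g h))))) w))
Step 2: ((((\g.(\h.((q h) (g h)))) q) v) ((\f.(\g.(\h.((f h) (g h))))) w))
Step 3: (((\h.((q h) (q h))) v) ((\f.(\g.(\h.((f h) (g h))))) w))
Step 4: (((q v) (q v)) ((\f.(\g.(\h.((f h) (g h))))) w))
Step 5: (((q v) (q v)) (\g.(\h.((w h) (g h)))))

Answer: (((q v) (q v)) (\g.(\h.((w h) (g h)))))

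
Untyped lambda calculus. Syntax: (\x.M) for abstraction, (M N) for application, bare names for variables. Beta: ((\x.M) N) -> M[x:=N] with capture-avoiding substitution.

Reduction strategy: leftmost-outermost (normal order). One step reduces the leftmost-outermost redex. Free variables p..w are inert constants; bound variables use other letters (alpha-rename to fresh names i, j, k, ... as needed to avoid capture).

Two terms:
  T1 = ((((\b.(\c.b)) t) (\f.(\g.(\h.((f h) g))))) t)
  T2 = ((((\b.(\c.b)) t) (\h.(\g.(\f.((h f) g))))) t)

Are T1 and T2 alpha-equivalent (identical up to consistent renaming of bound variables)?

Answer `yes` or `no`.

Term 1: ((((\b.(\c.b)) t) (\f.(\g.(\h.((f h) g))))) t)
Term 2: ((((\b.(\c.b)) t) (\h.(\g.(\f.((h f) g))))) t)
Alpha-equivalence: compare structure up to binder renaming.
Result: True

Answer: yes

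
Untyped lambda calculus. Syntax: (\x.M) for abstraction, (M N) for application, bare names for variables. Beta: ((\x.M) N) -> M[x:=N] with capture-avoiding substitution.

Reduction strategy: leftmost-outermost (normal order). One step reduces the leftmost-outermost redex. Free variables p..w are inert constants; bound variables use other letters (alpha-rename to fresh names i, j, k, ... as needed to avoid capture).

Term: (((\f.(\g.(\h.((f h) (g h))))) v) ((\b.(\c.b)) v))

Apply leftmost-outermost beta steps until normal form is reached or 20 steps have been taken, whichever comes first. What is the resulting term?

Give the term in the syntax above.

Step 0: (((\f.(\g.(\h.((f h) (g h))))) v) ((\b.(\c.b)) v))
Step 1: ((\g.(\h.((v h) (g h)))) ((\b.(\c.b)) v))
Step 2: (\h.((v h) (((\b.(\c.b)) v) h)))
Step 3: (\h.((v h) ((\c.v) h)))
Step 4: (\h.((v h) v))

Answer: (\h.((v h) v))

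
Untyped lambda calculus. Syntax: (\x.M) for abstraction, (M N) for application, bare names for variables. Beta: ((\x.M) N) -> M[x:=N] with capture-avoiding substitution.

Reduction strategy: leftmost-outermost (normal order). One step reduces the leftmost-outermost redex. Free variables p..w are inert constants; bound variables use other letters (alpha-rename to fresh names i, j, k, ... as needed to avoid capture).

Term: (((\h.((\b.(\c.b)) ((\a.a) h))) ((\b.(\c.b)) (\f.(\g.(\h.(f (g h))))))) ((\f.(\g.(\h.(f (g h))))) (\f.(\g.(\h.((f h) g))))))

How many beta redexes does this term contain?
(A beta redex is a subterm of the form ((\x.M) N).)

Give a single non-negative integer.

Term: (((\h.((\b.(\c.b)) ((\a.a) h))) ((\b.(\c.b)) (\f.(\g.(\h.(f (g h))))))) ((\f.(\g.(\h.(f (g h))))) (\f.(\g.(\h.((f h) g))))))
  Redex: ((\h.((\b.(\c.b)) ((\a.a) h))) ((\b.(\c.b)) (\f.(\g.(\h.(f (g h)))))))
  Redex: ((\b.(\c.b)) ((\a.a) h))
  Redex: ((\a.a) h)
  Redex: ((\b.(\c.b)) (\f.(\g.(\h.(f (g h))))))
  Redex: ((\f.(\g.(\h.(f (g h))))) (\f.(\g.(\h.((f h) g)))))
Total redexes: 5

Answer: 5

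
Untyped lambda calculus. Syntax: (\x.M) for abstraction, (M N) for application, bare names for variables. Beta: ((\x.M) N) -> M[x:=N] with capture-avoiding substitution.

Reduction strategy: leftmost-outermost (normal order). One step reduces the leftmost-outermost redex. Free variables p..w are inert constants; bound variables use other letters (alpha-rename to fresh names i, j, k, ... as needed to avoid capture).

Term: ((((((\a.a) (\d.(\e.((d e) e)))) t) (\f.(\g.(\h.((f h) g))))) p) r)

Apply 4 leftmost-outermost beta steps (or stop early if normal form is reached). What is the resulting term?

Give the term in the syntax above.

Answer: ((((t (\f.(\g.(\h.((f h) g))))) (\f.(\g.(\h.((f h) g))))) p) r)

Derivation:
Step 0: ((((((\a.a) (\d.(\e.((d e) e)))) t) (\f.(\g.(\h.((f h) g))))) p) r)
Step 1: (((((\d.(\e.((d e) e))) t) (\f.(\g.(\h.((f h) g))))) p) r)
Step 2: ((((\e.((t e) e)) (\f.(\g.(\h.((f h) g))))) p) r)
Step 3: ((((t (\f.(\g.(\h.((f h) g))))) (\f.(\g.(\h.((f h) g))))) p) r)
Step 4: (normal form reached)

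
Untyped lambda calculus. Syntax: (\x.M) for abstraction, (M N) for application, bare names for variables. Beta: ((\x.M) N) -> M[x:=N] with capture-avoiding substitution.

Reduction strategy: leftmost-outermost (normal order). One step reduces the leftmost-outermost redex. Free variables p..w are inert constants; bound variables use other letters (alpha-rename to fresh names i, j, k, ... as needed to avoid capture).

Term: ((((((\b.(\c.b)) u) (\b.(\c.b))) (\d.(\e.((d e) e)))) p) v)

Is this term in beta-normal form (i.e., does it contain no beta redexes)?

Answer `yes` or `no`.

Term: ((((((\b.(\c.b)) u) (\b.(\c.b))) (\d.(\e.((d e) e)))) p) v)
Found 1 beta redex(es).

Answer: no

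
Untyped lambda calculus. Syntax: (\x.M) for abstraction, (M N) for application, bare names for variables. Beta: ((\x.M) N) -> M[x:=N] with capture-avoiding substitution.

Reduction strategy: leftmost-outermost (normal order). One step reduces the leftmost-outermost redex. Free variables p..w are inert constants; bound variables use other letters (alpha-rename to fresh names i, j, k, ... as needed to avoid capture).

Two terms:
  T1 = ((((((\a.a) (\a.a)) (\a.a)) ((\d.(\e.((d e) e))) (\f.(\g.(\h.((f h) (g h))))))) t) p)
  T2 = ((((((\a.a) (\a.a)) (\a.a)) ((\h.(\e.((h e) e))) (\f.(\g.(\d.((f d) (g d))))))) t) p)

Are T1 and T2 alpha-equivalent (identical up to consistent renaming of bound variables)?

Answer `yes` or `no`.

Term 1: ((((((\a.a) (\a.a)) (\a.a)) ((\d.(\e.((d e) e))) (\f.(\g.(\h.((f h) (g h))))))) t) p)
Term 2: ((((((\a.a) (\a.a)) (\a.a)) ((\h.(\e.((h e) e))) (\f.(\g.(\d.((f d) (g d))))))) t) p)
Alpha-equivalence: compare structure up to binder renaming.
Result: True

Answer: yes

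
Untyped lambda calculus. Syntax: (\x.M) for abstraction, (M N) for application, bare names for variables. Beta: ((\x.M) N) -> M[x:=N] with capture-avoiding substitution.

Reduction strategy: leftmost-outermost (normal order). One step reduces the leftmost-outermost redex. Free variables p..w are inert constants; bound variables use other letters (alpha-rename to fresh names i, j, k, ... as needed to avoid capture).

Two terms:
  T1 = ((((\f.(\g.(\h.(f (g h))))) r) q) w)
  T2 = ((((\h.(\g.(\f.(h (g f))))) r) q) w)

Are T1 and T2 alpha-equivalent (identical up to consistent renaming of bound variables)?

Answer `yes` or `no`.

Term 1: ((((\f.(\g.(\h.(f (g h))))) r) q) w)
Term 2: ((((\h.(\g.(\f.(h (g f))))) r) q) w)
Alpha-equivalence: compare structure up to binder renaming.
Result: True

Answer: yes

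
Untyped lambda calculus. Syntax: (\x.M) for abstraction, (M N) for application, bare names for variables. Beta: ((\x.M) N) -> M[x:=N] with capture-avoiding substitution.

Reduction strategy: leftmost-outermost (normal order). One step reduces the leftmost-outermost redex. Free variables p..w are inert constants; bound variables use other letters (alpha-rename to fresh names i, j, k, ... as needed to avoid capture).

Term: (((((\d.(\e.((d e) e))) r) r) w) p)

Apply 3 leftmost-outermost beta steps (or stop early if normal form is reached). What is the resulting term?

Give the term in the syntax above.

Answer: ((((r r) r) w) p)

Derivation:
Step 0: (((((\d.(\e.((d e) e))) r) r) w) p)
Step 1: ((((\e.((r e) e)) r) w) p)
Step 2: ((((r r) r) w) p)
Step 3: (normal form reached)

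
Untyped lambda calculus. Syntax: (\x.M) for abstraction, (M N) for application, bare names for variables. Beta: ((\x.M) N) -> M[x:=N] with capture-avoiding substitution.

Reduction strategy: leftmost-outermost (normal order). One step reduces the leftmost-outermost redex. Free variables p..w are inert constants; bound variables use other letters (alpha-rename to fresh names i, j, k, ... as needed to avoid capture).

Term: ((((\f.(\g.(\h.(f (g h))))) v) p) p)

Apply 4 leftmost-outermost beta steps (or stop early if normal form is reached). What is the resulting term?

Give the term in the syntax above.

Step 0: ((((\f.(\g.(\h.(f (g h))))) v) p) p)
Step 1: (((\g.(\h.(v (g h)))) p) p)
Step 2: ((\h.(v (p h))) p)
Step 3: (v (p p))
Step 4: (normal form reached)

Answer: (v (p p))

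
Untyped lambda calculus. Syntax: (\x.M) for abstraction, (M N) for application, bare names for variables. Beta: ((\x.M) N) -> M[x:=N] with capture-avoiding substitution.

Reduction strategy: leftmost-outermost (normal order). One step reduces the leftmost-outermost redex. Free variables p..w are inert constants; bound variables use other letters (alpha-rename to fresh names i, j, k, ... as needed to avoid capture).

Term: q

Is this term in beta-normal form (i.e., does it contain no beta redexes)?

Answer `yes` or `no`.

Answer: yes

Derivation:
Term: q
No beta redexes found.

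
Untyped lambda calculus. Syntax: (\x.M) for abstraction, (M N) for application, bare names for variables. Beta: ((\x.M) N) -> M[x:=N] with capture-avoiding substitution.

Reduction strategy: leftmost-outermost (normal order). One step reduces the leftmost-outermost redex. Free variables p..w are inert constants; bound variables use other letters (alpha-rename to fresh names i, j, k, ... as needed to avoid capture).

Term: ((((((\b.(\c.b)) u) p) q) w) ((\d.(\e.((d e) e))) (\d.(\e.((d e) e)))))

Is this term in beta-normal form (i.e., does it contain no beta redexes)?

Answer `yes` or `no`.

Term: ((((((\b.(\c.b)) u) p) q) w) ((\d.(\e.((d e) e))) (\d.(\e.((d e) e)))))
Found 2 beta redex(es).

Answer: no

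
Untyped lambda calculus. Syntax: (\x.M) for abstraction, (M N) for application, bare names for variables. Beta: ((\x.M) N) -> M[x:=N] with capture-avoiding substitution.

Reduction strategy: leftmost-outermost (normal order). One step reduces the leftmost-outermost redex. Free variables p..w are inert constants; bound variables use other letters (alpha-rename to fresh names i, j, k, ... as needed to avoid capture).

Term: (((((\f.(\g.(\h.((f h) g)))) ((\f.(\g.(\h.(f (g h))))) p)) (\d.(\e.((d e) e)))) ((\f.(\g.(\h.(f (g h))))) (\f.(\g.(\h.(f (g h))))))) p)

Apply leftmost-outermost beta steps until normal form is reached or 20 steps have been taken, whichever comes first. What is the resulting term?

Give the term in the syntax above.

Step 0: (((((\f.(\g.(\h.((f h) g)))) ((\f.(\g.(\h.(f (g h))))) p)) (\d.(\e.((d e) e)))) ((\f.(\g.(\h.(f (g h))))) (\f.(\g.(\h.(f (g h))))))) p)
Step 1: ((((\g.(\h.((((\f.(\g.(\h.(f (g h))))) p) h) g))) (\d.(\e.((d e) e)))) ((\f.(\g.(\h.(f (g h))))) (\f.(\g.(\h.(f (g h))))))) p)
Step 2: (((\h.((((\f.(\g.(\h.(f (g h))))) p) h) (\d.(\e.((d e) e))))) ((\f.(\g.(\h.(f (g h))))) (\f.(\g.(\h.(f (g h))))))) p)
Step 3: (((((\f.(\g.(\h.(f (g h))))) p) ((\f.(\g.(\h.(f (g h))))) (\f.(\g.(\h.(f (g h))))))) (\d.(\e.((d e) e)))) p)
Step 4: ((((\g.(\h.(p (g h)))) ((\f.(\g.(\h.(f (g h))))) (\f.(\g.(\h.(f (g h))))))) (\d.(\e.((d e) e)))) p)
Step 5: (((\h.(p (((\f.(\g.(\h.(f (g h))))) (\f.(\g.(\h.(f (g h)))))) h))) (\d.(\e.((d e) e)))) p)
Step 6: ((p (((\f.(\g.(\h.(f (g h))))) (\f.(\g.(\h.(f (g h)))))) (\d.(\e.((d e) e))))) p)
Step 7: ((p ((\g.(\h.((\f.(\g.(\h.(f (g h))))) (g h)))) (\d.(\e.((d e) e))))) p)
Step 8: ((p (\h.((\f.(\g.(\h.(f (g h))))) ((\d.(\e.((d e) e))) h)))) p)
Step 9: ((p (\h.(\g.(\i.(((\d.(\e.((d e) e))) h) (g i)))))) p)
Step 10: ((p (\h.(\g.(\i.((\e.((h e) e)) (g i)))))) p)
Step 11: ((p (\h.(\g.(\i.((h (g i)) (g i)))))) p)

Answer: ((p (\h.(\g.(\i.((h (g i)) (g i)))))) p)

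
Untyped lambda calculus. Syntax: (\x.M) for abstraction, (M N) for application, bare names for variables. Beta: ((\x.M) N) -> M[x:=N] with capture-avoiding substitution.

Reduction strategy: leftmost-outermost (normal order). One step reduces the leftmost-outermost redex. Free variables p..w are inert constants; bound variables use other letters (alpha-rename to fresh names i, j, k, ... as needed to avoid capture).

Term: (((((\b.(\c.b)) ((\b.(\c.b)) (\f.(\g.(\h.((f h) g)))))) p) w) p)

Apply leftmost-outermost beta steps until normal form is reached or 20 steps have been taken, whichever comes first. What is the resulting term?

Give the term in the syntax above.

Answer: (\g.(\h.((p h) g)))

Derivation:
Step 0: (((((\b.(\c.b)) ((\b.(\c.b)) (\f.(\g.(\h.((f h) g)))))) p) w) p)
Step 1: ((((\c.((\b.(\c.b)) (\f.(\g.(\h.((f h) g)))))) p) w) p)
Step 2: ((((\b.(\c.b)) (\f.(\g.(\h.((f h) g))))) w) p)
Step 3: (((\c.(\f.(\g.(\h.((f h) g))))) w) p)
Step 4: ((\f.(\g.(\h.((f h) g)))) p)
Step 5: (\g.(\h.((p h) g)))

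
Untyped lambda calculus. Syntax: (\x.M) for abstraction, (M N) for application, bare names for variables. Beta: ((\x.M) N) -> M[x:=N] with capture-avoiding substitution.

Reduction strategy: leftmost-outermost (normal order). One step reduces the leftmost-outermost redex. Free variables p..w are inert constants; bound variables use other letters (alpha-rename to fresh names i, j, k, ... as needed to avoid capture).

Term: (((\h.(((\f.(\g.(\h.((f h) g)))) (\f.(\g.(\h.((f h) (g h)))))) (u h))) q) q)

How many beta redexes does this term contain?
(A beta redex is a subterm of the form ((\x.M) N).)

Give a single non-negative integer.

Answer: 2

Derivation:
Term: (((\h.(((\f.(\g.(\h.((f h) g)))) (\f.(\g.(\h.((f h) (g h)))))) (u h))) q) q)
  Redex: ((\h.(((\f.(\g.(\h.((f h) g)))) (\f.(\g.(\h.((f h) (g h)))))) (u h))) q)
  Redex: ((\f.(\g.(\h.((f h) g)))) (\f.(\g.(\h.((f h) (g h))))))
Total redexes: 2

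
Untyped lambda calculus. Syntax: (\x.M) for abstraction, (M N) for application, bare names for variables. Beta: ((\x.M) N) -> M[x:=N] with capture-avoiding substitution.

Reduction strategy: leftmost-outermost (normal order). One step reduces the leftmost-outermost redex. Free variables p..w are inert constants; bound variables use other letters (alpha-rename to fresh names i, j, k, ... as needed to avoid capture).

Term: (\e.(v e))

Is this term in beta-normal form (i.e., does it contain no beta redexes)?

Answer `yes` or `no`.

Answer: yes

Derivation:
Term: (\e.(v e))
No beta redexes found.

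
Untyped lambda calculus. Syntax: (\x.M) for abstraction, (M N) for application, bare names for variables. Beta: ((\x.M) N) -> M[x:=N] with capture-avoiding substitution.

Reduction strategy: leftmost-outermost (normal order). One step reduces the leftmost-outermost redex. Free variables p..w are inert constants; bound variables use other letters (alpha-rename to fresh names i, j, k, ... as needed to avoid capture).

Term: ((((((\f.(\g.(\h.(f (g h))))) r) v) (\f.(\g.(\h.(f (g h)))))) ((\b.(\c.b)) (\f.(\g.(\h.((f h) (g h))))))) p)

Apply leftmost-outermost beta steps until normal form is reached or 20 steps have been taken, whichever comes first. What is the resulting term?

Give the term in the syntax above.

Answer: (((r (v (\f.(\g.(\h.(f (g h))))))) (\c.(\f.(\g.(\h.((f h) (g h))))))) p)

Derivation:
Step 0: ((((((\f.(\g.(\h.(f (g h))))) r) v) (\f.(\g.(\h.(f (g h)))))) ((\b.(\c.b)) (\f.(\g.(\h.((f h) (g h))))))) p)
Step 1: (((((\g.(\h.(r (g h)))) v) (\f.(\g.(\h.(f (g h)))))) ((\b.(\c.b)) (\f.(\g.(\h.((f h) (g h))))))) p)
Step 2: ((((\h.(r (v h))) (\f.(\g.(\h.(f (g h)))))) ((\b.(\c.b)) (\f.(\g.(\h.((f h) (g h))))))) p)
Step 3: (((r (v (\f.(\g.(\h.(f (g h))))))) ((\b.(\c.b)) (\f.(\g.(\h.((f h) (g h))))))) p)
Step 4: (((r (v (\f.(\g.(\h.(f (g h))))))) (\c.(\f.(\g.(\h.((f h) (g h))))))) p)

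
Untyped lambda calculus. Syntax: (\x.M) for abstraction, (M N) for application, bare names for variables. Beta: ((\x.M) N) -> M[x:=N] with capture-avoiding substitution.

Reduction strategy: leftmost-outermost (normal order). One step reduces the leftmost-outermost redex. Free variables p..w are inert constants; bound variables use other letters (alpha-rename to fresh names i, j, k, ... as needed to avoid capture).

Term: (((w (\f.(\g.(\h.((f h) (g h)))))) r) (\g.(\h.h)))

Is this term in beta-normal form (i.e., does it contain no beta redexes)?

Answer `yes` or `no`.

Term: (((w (\f.(\g.(\h.((f h) (g h)))))) r) (\g.(\h.h)))
No beta redexes found.

Answer: yes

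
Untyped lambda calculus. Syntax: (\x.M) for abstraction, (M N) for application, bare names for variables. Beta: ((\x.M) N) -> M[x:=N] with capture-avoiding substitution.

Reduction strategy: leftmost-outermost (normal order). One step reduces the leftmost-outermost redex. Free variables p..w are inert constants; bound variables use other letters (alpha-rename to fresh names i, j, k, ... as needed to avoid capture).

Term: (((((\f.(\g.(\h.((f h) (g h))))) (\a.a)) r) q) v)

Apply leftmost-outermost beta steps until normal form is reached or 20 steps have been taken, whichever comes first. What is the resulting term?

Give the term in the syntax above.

Step 0: (((((\f.(\g.(\h.((f h) (g h))))) (\a.a)) r) q) v)
Step 1: ((((\g.(\h.(((\a.a) h) (g h)))) r) q) v)
Step 2: (((\h.(((\a.a) h) (r h))) q) v)
Step 3: ((((\a.a) q) (r q)) v)
Step 4: ((q (r q)) v)

Answer: ((q (r q)) v)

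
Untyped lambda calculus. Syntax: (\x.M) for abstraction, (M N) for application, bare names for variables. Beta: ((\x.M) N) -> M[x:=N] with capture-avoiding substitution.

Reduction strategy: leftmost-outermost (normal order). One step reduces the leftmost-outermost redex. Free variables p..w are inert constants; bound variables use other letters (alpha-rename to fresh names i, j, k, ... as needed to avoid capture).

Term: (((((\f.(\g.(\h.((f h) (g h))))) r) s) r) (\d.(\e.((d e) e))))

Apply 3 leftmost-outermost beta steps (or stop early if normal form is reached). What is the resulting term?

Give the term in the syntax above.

Answer: (((r r) (s r)) (\d.(\e.((d e) e))))

Derivation:
Step 0: (((((\f.(\g.(\h.((f h) (g h))))) r) s) r) (\d.(\e.((d e) e))))
Step 1: ((((\g.(\h.((r h) (g h)))) s) r) (\d.(\e.((d e) e))))
Step 2: (((\h.((r h) (s h))) r) (\d.(\e.((d e) e))))
Step 3: (((r r) (s r)) (\d.(\e.((d e) e))))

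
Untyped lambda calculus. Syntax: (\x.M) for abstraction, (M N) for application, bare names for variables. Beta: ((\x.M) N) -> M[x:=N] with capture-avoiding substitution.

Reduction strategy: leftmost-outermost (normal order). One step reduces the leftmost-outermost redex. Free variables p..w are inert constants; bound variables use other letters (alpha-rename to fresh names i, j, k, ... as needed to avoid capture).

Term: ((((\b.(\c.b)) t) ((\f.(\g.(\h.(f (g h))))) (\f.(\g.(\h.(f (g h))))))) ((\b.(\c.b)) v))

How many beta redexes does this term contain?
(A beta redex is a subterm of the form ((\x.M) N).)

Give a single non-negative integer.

Answer: 3

Derivation:
Term: ((((\b.(\c.b)) t) ((\f.(\g.(\h.(f (g h))))) (\f.(\g.(\h.(f (g h))))))) ((\b.(\c.b)) v))
  Redex: ((\b.(\c.b)) t)
  Redex: ((\f.(\g.(\h.(f (g h))))) (\f.(\g.(\h.(f (g h))))))
  Redex: ((\b.(\c.b)) v)
Total redexes: 3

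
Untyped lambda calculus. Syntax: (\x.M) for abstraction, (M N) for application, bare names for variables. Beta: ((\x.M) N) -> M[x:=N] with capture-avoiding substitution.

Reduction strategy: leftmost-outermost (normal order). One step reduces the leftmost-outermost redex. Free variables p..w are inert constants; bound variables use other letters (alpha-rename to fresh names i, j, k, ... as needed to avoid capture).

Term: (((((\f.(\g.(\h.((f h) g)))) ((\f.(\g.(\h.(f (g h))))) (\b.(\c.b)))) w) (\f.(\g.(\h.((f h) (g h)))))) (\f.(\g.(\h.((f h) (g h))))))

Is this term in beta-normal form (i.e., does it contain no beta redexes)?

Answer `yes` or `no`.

Term: (((((\f.(\g.(\h.((f h) g)))) ((\f.(\g.(\h.(f (g h))))) (\b.(\c.b)))) w) (\f.(\g.(\h.((f h) (g h)))))) (\f.(\g.(\h.((f h) (g h))))))
Found 2 beta redex(es).

Answer: no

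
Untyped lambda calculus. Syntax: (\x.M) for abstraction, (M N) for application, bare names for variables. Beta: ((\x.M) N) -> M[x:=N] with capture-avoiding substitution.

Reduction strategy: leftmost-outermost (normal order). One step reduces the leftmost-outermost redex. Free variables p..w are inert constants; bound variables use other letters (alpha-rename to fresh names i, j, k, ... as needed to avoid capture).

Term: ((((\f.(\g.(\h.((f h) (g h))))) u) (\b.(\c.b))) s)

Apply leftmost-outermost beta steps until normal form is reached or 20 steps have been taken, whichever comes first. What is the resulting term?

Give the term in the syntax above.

Answer: ((u s) (\c.s))

Derivation:
Step 0: ((((\f.(\g.(\h.((f h) (g h))))) u) (\b.(\c.b))) s)
Step 1: (((\g.(\h.((u h) (g h)))) (\b.(\c.b))) s)
Step 2: ((\h.((u h) ((\b.(\c.b)) h))) s)
Step 3: ((u s) ((\b.(\c.b)) s))
Step 4: ((u s) (\c.s))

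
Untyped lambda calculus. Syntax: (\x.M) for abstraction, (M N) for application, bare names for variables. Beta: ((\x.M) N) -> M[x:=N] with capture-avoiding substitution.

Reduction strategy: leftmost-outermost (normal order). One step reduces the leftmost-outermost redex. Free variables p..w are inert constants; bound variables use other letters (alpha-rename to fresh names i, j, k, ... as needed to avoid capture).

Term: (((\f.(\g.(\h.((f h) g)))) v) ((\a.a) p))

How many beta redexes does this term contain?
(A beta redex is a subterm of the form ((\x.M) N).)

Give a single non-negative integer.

Term: (((\f.(\g.(\h.((f h) g)))) v) ((\a.a) p))
  Redex: ((\f.(\g.(\h.((f h) g)))) v)
  Redex: ((\a.a) p)
Total redexes: 2

Answer: 2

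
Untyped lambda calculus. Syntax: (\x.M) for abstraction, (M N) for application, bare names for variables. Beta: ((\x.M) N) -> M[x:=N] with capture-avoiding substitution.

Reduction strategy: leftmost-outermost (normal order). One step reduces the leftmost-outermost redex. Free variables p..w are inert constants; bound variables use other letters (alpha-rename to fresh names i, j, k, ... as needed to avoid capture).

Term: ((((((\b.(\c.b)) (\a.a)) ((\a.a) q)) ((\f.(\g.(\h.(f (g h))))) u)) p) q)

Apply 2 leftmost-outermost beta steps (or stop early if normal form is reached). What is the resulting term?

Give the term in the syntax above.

Step 0: ((((((\b.(\c.b)) (\a.a)) ((\a.a) q)) ((\f.(\g.(\h.(f (g h))))) u)) p) q)
Step 1: (((((\c.(\a.a)) ((\a.a) q)) ((\f.(\g.(\h.(f (g h))))) u)) p) q)
Step 2: ((((\a.a) ((\f.(\g.(\h.(f (g h))))) u)) p) q)

Answer: ((((\a.a) ((\f.(\g.(\h.(f (g h))))) u)) p) q)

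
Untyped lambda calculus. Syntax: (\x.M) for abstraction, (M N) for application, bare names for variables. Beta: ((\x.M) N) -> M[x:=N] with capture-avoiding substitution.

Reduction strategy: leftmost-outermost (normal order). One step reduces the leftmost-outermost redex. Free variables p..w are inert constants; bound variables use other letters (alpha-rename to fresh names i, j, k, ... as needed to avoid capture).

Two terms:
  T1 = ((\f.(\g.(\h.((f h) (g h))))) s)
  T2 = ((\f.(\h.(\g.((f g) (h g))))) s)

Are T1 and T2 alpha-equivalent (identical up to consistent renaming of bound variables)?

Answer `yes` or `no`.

Answer: yes

Derivation:
Term 1: ((\f.(\g.(\h.((f h) (g h))))) s)
Term 2: ((\f.(\h.(\g.((f g) (h g))))) s)
Alpha-equivalence: compare structure up to binder renaming.
Result: True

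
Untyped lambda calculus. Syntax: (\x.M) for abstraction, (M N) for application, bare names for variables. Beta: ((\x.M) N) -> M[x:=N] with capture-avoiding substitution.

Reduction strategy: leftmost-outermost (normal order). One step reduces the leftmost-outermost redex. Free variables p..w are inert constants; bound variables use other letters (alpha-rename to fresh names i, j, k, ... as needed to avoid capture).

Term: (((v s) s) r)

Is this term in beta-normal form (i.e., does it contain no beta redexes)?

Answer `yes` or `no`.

Answer: yes

Derivation:
Term: (((v s) s) r)
No beta redexes found.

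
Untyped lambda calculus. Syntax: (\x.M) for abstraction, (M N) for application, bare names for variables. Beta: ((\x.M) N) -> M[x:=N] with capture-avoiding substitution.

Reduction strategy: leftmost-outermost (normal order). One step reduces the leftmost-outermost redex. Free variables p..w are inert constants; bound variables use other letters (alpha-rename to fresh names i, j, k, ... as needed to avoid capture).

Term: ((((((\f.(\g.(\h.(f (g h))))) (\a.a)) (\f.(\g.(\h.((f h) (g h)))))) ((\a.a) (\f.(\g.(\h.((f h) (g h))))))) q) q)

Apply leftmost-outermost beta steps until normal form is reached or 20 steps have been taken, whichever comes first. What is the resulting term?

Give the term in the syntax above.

Step 0: ((((((\f.(\g.(\h.(f (g h))))) (\a.a)) (\f.(\g.(\h.((f h) (g h)))))) ((\a.a) (\f.(\g.(\h.((f h) (g h))))))) q) q)
Step 1: (((((\g.(\h.((\a.a) (g h)))) (\f.(\g.(\h.((f h) (g h)))))) ((\a.a) (\f.(\g.(\h.((f h) (g h))))))) q) q)
Step 2: ((((\h.((\a.a) ((\f.(\g.(\h.((f h) (g h))))) h))) ((\a.a) (\f.(\g.(\h.((f h) (g h))))))) q) q)
Step 3: ((((\a.a) ((\f.(\g.(\h.((f h) (g h))))) ((\a.a) (\f.(\g.(\h.((f h) (g h)))))))) q) q)
Step 4: ((((\f.(\g.(\h.((f h) (g h))))) ((\a.a) (\f.(\g.(\h.((f h) (g h))))))) q) q)
Step 5: (((\g.(\h.((((\a.a) (\f.(\g.(\h.((f h) (g h)))))) h) (g h)))) q) q)
Step 6: ((\h.((((\a.a) (\f.(\g.(\h.((f h) (g h)))))) h) (q h))) q)
Step 7: ((((\a.a) (\f.(\g.(\h.((f h) (g h)))))) q) (q q))
Step 8: (((\f.(\g.(\h.((f h) (g h))))) q) (q q))
Step 9: ((\g.(\h.((q h) (g h)))) (q q))
Step 10: (\h.((q h) ((q q) h)))

Answer: (\h.((q h) ((q q) h)))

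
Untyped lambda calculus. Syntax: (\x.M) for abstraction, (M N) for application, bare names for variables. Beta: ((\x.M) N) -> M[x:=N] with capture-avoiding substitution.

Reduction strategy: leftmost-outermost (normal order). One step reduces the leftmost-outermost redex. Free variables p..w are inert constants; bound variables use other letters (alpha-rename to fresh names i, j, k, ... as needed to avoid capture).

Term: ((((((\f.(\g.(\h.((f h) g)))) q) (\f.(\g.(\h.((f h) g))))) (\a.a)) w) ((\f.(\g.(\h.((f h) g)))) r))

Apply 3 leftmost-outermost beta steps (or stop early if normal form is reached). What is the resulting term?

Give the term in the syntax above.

Answer: ((((q (\a.a)) (\f.(\g.(\h.((f h) g))))) w) ((\f.(\g.(\h.((f h) g)))) r))

Derivation:
Step 0: ((((((\f.(\g.(\h.((f h) g)))) q) (\f.(\g.(\h.((f h) g))))) (\a.a)) w) ((\f.(\g.(\h.((f h) g)))) r))
Step 1: (((((\g.(\h.((q h) g))) (\f.(\g.(\h.((f h) g))))) (\a.a)) w) ((\f.(\g.(\h.((f h) g)))) r))
Step 2: ((((\h.((q h) (\f.(\g.(\h.((f h) g)))))) (\a.a)) w) ((\f.(\g.(\h.((f h) g)))) r))
Step 3: ((((q (\a.a)) (\f.(\g.(\h.((f h) g))))) w) ((\f.(\g.(\h.((f h) g)))) r))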